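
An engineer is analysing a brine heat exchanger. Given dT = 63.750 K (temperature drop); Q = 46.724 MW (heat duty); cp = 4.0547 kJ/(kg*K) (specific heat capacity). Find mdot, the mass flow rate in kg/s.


mdot = Q * 1000 / (cp * dT)
mdot = 46.724 * 1000 / (4.0547 * 63.750)
mdot = 180.76 kg/s


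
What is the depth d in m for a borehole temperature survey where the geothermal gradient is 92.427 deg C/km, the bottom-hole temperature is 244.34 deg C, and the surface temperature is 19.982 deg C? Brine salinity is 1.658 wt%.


d = (T_d - T_surf) / grad * 1000
d = (244.34 - 19.982) / 92.427 * 1000
d = 2427.4 m


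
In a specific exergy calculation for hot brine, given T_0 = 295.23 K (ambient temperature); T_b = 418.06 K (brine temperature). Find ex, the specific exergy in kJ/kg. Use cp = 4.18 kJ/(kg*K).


ex = cp * ((T_b - T_0) - T_0 * ln(T_b/T_0))
ex = 4.18 * ((418.06 - 295.23) - 295.23 * ln(418.06/295.23))
ex = 84.136 kJ/kg


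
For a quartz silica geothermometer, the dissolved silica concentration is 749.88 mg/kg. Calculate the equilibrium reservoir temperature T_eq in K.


T_eq = 1309 / (5.19 - log10(SiO2)) - 273.15
T_eq = 1309 / (5.19 - log10(749.88)) - 273.15
T_eq = 292.2908 deg C
Convert to K: 292.2908 + 273.15 = 565.44 K
T_eq = 565.44 K


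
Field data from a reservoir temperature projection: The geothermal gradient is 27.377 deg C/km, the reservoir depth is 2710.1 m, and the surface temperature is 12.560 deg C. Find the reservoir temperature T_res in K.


T_res = T_surf + grad * d / 1000
T_res = 12.560 + 27.377 * 2710.1 / 1000
T_res = 86.75441 deg C
Convert to K: 86.75441 + 273.15 = 359.90 K
T_res = 359.90 K


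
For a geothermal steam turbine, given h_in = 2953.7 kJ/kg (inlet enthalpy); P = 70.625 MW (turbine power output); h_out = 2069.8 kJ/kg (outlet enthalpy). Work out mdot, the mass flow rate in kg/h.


mdot = P * 1000 / (h_in - h_out)
mdot = 70.625 * 1000 / (2953.7 - 2069.8)
mdot = 79.90157 kg/s
Convert: 79.90157 kg/s * 3600.0 = 2.8765e+05 kg/h
mdot = 2.8765e+05 kg/h


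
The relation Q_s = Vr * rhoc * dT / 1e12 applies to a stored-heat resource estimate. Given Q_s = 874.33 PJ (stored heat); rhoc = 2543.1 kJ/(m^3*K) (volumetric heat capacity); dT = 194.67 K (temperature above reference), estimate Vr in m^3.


Vr = Q_s * 1e12 / (rhoc * dT)
Vr = 874.33 * 1e12 / (2543.1 * 194.67)
Vr = 1.7661e+09 m^3


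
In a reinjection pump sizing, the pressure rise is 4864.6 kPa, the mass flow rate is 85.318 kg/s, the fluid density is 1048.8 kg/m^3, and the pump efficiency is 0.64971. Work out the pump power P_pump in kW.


P_pump = mdot * dP / (rho * eta)
P_pump = 85.318 * 4864.6 / (1048.8 * 0.64971)
P_pump = 609.08 kW


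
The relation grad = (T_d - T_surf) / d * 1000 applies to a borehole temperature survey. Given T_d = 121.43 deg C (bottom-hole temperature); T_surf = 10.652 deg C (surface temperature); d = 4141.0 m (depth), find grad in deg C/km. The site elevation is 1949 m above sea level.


grad = (T_d - T_surf) / d * 1000
grad = (121.43 - 10.652) / 4141.0 * 1000
grad = 26.752 deg C/km


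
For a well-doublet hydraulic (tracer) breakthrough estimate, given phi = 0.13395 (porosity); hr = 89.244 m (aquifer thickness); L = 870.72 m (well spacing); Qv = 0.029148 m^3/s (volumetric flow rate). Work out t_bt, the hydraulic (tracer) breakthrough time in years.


t_bt = pi * hr * phi * L^2 / (3 * Qv) / (365.25*86400)
t_bt = pi * 89.244 * 0.13395 * 870.72^2 / (3 * 0.029148) / (365.25*86400)
t_bt = 10.318 years


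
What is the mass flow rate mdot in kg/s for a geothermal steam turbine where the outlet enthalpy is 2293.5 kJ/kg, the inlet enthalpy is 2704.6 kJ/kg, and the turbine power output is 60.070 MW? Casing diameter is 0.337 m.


mdot = P * 1000 / (h_in - h_out)
mdot = 60.070 * 1000 / (2704.6 - 2293.5)
mdot = 146.12 kg/s


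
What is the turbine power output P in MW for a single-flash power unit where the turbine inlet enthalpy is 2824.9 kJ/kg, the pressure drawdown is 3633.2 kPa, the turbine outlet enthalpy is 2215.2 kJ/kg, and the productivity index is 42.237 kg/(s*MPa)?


Step 1: mdot = PI * dP / 1000 = 42.237 * 3633.2 / 1000 = 153.4555 kg/s
Step 2: P = mdot*(h_in - h_out)/1000 = 153.4555*(2824.9 - 2215.2)/1000 = 93.562 MW
P = 93.562 MW


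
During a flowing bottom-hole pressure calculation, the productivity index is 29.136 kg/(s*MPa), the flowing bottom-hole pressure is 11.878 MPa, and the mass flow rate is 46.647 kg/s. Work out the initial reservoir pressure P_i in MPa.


P_i = P_wf + mdot / PI
P_i = 11.878 + 46.647 / 29.136
P_i = 13.479 MPa


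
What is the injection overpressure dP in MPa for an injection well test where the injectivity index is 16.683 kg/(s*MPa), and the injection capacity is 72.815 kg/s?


dP = mdot * 1000 / II
dP = 72.815 * 1000 / 16.683
dP = 4364.623 kPa
Convert: 4364.623 kPa * 0.001 = 4.3646 MPa
dP = 4.3646 MPa


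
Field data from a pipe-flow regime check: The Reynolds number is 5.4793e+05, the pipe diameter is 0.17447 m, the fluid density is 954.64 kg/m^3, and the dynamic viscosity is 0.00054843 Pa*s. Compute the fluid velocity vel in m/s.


vel = Re * mu / (rho * D)
vel = 5.4793e+05 * 0.00054843 / (954.64 * 0.17447)
vel = 1.8042 m/s


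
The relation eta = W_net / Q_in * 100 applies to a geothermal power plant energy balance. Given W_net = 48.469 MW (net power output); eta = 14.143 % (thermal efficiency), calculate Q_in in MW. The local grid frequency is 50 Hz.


Q_in = W_net / (eta / 100)
Q_in = 48.469 / (14.143 / 100)
Q_in = 342.71 MW


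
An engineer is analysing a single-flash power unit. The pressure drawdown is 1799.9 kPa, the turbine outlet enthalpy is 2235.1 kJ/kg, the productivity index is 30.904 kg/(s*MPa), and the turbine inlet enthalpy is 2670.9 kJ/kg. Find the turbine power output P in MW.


Step 1: mdot = PI * dP / 1000 = 30.904 * 1799.9 / 1000 = 55.62411 kg/s
Step 2: P = mdot*(h_in - h_out)/1000 = 55.62411*(2670.9 - 2235.1)/1000 = 24.241 MW
P = 24.241 MW


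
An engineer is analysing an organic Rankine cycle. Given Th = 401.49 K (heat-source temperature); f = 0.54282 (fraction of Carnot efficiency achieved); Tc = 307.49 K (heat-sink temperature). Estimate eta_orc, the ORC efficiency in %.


eta_orc = (1 - Tc/Th) * f * 100
eta_orc = (1 - 307.49/401.49) * 0.54282 * 100
eta_orc = 12.709 %


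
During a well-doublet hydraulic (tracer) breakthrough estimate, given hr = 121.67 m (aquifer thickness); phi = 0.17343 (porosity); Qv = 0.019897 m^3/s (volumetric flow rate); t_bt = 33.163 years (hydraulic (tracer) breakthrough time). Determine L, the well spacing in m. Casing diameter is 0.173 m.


L = sqrt(t_bt*365.25*86400*3*Qv / (pi*hr*phi))
L = sqrt(33.163*365.25*86400*3*0.019897 / (pi*121.67*0.17343))
L = 970.74 m


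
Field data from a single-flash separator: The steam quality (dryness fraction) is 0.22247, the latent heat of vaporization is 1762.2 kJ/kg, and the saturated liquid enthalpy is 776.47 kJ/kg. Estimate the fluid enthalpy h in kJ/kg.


h = hf + x * hfg
h = 776.47 + 0.22247 * 1762.2
h = 1168.5 kJ/kg


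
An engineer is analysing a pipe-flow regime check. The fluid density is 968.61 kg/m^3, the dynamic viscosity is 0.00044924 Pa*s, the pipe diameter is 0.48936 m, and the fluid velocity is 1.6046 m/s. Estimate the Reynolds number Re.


Re = rho * vel * D / mu
Re = 968.61 * 1.6046 * 0.48936 / 0.00044924
Re = 1.6930e+06


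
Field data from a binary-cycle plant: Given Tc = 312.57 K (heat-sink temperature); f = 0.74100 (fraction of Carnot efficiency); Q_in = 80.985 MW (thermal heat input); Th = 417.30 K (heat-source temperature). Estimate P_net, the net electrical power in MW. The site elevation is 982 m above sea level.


Step 1: eta = (1 - Tc/Th)*f = (1 - 312.57/417.3)*0.741 = 0.1859692
Step 2: P_net = eta * Q_in = 0.1859692 * 80.985 = 15.061 MW
P_net = 15.061 MW


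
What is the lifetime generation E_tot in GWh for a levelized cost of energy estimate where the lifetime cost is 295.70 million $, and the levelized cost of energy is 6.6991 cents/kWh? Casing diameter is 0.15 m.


E_tot = C_tot / LCOE * 100
E_tot = 295.70 / 6.6991 * 100
E_tot = 4414.0 GWh


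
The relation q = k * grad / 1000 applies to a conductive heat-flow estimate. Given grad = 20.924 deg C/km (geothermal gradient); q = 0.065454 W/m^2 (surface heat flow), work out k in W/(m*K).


k = q * 1000 / grad
k = 0.065454 * 1000 / 20.924
k = 3.1282 W/(m*K)


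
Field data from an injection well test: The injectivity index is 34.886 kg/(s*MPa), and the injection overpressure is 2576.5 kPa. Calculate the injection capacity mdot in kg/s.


mdot = II * dP / 1000
mdot = 34.886 * 2576.5 / 1000
mdot = 89.884 kg/s


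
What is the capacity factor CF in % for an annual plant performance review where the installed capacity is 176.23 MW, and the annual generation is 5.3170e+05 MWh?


CF = E_a / (cap * 8760) * 100
CF = 5.3170e+05 / (176.23 * 8760) * 100
CF = 34.442 %


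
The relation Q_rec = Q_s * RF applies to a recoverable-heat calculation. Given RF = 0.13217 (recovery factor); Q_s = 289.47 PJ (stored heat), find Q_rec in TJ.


Q_rec = Q_s * RF
Q_rec = 289.47 * 0.13217
Q_rec = 38.25925 PJ
Convert: 38.25925 PJ * 1000.0 = 38259 TJ
Q_rec = 38259 TJ


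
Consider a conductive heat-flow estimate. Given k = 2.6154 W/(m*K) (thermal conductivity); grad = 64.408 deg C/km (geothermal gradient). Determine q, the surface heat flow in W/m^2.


q = k * grad / 1000
q = 2.6154 * 64.408 / 1000
q = 0.16845 W/m^2


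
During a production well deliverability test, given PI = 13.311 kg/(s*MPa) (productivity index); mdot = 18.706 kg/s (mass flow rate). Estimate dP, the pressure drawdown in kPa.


dP = mdot * 1000 / PI
dP = 18.706 * 1000 / 13.311
dP = 1405.3 kPa


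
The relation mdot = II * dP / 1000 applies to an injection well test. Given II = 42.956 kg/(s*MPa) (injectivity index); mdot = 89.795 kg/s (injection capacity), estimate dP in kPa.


dP = mdot * 1000 / II
dP = 89.795 * 1000 / 42.956
dP = 2090.4 kPa


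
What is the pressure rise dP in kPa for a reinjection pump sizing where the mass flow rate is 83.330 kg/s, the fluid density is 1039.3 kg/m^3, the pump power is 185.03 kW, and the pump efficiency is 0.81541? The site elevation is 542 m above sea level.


dP = P_pump * rho * eta / mdot
dP = 185.03 * 1039.3 * 0.81541 / 83.330
dP = 1881.7 kPa


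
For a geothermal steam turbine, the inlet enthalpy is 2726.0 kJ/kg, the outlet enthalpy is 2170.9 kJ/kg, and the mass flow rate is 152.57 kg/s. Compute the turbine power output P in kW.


P = mdot * (h_in - h_out) / 1000
P = 152.57 * (2726.0 - 2170.9) / 1000
P = 84.69161 MW
Convert: 84.69161 MW * 1000.0 = 84692 kW
P = 84692 kW


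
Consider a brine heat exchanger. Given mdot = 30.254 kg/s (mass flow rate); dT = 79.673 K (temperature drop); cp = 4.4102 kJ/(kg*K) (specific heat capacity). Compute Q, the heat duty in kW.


Q = mdot * cp * dT / 1000
Q = 30.254 * 4.4102 * 79.673 / 1000
Q = 10.63046 MW
Convert: 10.63046 MW * 1000.0 = 10630 kW
Q = 10630 kW


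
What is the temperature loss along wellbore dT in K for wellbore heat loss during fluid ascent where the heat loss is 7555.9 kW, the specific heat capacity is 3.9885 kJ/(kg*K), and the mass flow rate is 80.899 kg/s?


dT = Q_loss / (mdot * cp)
dT = 7555.9 / (80.899 * 3.9885)
dT = 23.417 K


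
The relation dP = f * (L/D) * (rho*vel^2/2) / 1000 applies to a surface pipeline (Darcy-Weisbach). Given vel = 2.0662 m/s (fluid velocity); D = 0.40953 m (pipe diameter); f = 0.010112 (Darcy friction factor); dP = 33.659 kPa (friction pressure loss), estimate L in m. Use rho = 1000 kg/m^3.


L = dP*1000*D / (f*rho*vel^2/2)
L = 33.659*1000*0.40953 / (0.010112*1000*2.0662^2/2)
L = 638.61 m


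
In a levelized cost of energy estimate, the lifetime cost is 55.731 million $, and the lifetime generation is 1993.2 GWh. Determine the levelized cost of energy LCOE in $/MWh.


LCOE = C_tot / E_tot * 100
LCOE = 55.731 / 1993.2 * 100
LCOE = 2.796057 cents/kWh
Convert: 2.796057 cents/kWh * 10.0 = 27.961 $/MWh
LCOE = 27.961 $/MWh


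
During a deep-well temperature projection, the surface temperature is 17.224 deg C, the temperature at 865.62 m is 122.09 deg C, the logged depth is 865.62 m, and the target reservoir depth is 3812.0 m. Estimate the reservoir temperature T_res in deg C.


Step 1: grad = (T_d1 - T_surf)/d1 * 1000 = (122.09 - 17.224)/865.62 * 1000 = 121.1455 deg C/km
Step 2: T_res = T_surf + grad*d2/1000 = 17.224 + 121.1455*3812.0/1000 = 479.03 deg C
T_res = 479.03 deg C


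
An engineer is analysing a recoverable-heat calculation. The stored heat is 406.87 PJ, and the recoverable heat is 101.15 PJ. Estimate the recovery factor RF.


RF = Q_rec / Q_s
RF = 101.15 / 406.87
RF = 0.24861


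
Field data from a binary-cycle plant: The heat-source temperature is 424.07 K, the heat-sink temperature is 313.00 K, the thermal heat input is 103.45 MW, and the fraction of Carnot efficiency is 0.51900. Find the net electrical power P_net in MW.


Step 1: eta = (1 - Tc/Th)*f = (1 - 313.0/424.07)*0.519 = 0.1359335
Step 2: P_net = eta * Q_in = 0.1359335 * 103.45 = 14.062 MW
P_net = 14.062 MW


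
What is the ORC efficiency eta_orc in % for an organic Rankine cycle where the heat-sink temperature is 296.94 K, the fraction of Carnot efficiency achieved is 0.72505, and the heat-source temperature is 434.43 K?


eta_orc = (1 - Tc/Th) * f * 100
eta_orc = (1 - 296.94/434.43) * 0.72505 * 100
eta_orc = 22.947 %


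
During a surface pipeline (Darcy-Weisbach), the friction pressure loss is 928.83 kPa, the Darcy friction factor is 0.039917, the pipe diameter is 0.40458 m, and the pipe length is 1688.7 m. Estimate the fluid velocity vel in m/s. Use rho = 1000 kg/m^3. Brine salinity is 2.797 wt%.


vel = sqrt(dP*1000*2*D / (f*L*rho))
vel = sqrt(928.83*1000*2*0.40458 / (0.039917*1688.7*1000))
vel = 3.3391 m/s


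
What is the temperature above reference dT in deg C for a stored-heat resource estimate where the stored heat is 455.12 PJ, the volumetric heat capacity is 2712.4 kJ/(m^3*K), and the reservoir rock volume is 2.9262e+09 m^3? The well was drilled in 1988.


dT = Q_s * 1e12 / (Vr * rhoc)
dT = 455.12 * 1e12 / (2.9262e+09 * 2712.4)
dT = 57.34139 K
Convert (temperature difference, 1 K = 1 deg C): 57.34139 K = 57.34139 deg C
dT = 57.341 deg C


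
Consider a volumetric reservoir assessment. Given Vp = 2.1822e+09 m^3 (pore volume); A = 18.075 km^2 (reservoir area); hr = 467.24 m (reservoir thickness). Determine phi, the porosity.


phi = Vp / (A * 1e6 * hr)
phi = 2.1822e+09 / (18.075 * 1e6 * 467.24)
phi = 0.25839


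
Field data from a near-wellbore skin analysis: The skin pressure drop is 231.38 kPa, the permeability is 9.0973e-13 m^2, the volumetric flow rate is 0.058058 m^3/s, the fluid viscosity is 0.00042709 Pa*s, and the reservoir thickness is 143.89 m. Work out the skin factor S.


S = dP_s * 1000 * 2*pi*k*hr / (q*mu)
S = 231.38 * 1000 * 2*pi*9.0973e-13*143.89 / (0.058058*0.00042709)
S = 7.6748


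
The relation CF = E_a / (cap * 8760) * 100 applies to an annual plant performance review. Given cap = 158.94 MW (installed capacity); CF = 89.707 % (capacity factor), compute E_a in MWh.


E_a = CF / 100 * cap * 8760
E_a = 89.707 / 100 * 158.94 * 8760
E_a = 1.2490e+06 MWh


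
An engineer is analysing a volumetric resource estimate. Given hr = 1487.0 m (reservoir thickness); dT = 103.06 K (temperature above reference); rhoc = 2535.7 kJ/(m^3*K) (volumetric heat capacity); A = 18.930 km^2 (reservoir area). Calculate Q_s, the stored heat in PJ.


Step 1: Vr = A*1e6*hr = 18.93*1e6*1487.0 = 2.814891e+10 m^3
Step 2: Q_s = Vr*rhoc*dT/1e12 = 2.814891e+10*2535.7*103.06/1e12 = 7356.1 PJ
Q_s = 7356.1 PJ


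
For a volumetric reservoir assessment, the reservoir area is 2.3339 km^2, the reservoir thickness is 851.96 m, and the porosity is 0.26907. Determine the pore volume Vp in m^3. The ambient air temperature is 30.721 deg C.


Vp = A * 1e6 * hr * phi
Vp = 2.3339 * 1e6 * 851.96 * 0.26907
Vp = 5.3502e+08 m^3


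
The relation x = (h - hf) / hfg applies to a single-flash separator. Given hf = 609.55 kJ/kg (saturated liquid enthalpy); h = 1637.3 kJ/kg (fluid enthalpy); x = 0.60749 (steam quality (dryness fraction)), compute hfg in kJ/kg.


hfg = (h - hf) / x
hfg = (1637.3 - 609.55) / 0.60749
hfg = 1691.8 kJ/kg


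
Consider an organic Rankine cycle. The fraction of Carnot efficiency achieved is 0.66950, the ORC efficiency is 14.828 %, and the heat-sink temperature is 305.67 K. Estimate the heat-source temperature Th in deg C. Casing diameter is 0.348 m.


Th = Tc / (1 - (eta_orc/100)/f)
Th = 305.67 / (1 - (14.828/100)/0.66950)
Th = 392.6290 K
Convert to deg C: 392.6290 - 273.15 = 119.48 deg C
Th = 119.48 deg C


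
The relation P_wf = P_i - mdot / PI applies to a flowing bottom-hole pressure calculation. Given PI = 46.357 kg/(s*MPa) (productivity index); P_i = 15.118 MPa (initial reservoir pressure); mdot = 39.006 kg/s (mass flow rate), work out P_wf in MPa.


P_wf = P_i - mdot / PI
P_wf = 15.118 - 39.006 / 46.357
P_wf = 14.277 MPa


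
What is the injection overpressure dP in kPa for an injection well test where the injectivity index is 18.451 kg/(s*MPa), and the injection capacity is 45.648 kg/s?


dP = mdot * 1000 / II
dP = 45.648 * 1000 / 18.451
dP = 2474.0 kPa


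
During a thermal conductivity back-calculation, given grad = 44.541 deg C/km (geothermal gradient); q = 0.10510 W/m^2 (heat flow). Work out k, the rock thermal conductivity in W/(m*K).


k = q / (grad / 1000)
k = 0.10510 / (44.541 / 1000)
k = 2.3596 W/(m*K)


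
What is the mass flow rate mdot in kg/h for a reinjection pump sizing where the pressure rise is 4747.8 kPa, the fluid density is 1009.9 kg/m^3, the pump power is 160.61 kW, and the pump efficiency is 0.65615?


mdot = P_pump * rho * eta / dP
mdot = 160.61 * 1009.9 * 0.65615 / 4747.8
mdot = 22.41618 kg/s
Convert: 22.41618 kg/s * 3600.0 = 80698 kg/h
mdot = 80698 kg/h


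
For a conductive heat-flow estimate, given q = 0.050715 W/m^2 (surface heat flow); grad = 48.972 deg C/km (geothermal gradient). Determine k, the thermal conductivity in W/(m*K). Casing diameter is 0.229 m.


k = q * 1000 / grad
k = 0.050715 * 1000 / 48.972
k = 1.0356 W/(m*K)


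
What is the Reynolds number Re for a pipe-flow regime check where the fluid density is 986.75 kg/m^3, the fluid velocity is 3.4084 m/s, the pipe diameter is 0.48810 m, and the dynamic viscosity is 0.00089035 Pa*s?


Re = rho * vel * D / mu
Re = 986.75 * 3.4084 * 0.48810 / 0.00089035
Re = 1.8438e+06


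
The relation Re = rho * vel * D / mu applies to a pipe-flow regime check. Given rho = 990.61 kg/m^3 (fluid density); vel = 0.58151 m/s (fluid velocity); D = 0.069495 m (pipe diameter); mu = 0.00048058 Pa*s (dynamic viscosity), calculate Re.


Re = rho * vel * D / mu
Re = 990.61 * 0.58151 * 0.069495 / 0.00048058
Re = 83301


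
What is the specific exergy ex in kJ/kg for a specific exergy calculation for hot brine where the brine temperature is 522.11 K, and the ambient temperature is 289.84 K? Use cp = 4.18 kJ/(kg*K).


ex = cp * ((T_b - T_0) - T_0 * ln(T_b/T_0))
ex = 4.18 * ((522.11 - 289.84) - 289.84 * ln(522.11/289.84))
ex = 257.84 kJ/kg


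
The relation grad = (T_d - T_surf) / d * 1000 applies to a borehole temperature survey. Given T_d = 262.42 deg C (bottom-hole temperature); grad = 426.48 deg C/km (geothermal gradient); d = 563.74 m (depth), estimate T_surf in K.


T_surf = T_d - grad * d / 1000
T_surf = 262.42 - 426.48 * 563.74 / 1000
T_surf = 21.99616 deg C
Convert to K: 21.99616 + 273.15 = 295.15 K
T_surf = 295.15 K


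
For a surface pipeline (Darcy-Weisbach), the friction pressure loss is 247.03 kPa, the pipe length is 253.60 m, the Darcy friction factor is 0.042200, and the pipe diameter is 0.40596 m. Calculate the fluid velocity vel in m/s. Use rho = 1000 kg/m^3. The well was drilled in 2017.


vel = sqrt(dP*1000*2*D / (f*L*rho))
vel = sqrt(247.03*1000*2*0.40596 / (0.042200*253.60*1000))
vel = 4.3291 m/s


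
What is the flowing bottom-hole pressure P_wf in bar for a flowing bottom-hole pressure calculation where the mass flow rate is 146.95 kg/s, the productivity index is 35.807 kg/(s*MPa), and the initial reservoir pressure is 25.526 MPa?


P_wf = P_i - mdot / PI
P_wf = 25.526 - 146.95 / 35.807
P_wf = 21.42205 MPa
Convert: 21.42205 MPa * 10.0 = 214.22 bar
P_wf = 214.22 bar


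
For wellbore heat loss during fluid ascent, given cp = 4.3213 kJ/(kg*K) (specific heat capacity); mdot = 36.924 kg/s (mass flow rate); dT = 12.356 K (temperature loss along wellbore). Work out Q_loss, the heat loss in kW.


Q_loss = mdot * cp * dT
Q_loss = 36.924 * 4.3213 * 12.356
Q_loss = 1971.5 kW


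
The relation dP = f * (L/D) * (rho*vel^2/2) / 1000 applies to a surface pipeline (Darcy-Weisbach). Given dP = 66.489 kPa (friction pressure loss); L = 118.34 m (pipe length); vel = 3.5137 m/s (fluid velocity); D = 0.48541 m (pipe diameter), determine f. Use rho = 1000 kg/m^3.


f = dP*1000 / ((L/D)*(rho*vel^2/2))
f = 66.489*1000 / ((118.34/0.48541)*(1000*3.5137^2/2))
f = 0.044180


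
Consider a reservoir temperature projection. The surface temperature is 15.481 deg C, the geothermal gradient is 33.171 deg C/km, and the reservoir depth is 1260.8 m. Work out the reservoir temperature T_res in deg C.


T_res = T_surf + grad * d / 1000
T_res = 15.481 + 33.171 * 1260.8 / 1000
T_res = 57.303 deg C


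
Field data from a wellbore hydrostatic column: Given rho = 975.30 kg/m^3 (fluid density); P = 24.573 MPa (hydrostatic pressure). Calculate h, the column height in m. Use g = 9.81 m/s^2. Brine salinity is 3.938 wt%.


h = P * 1e6 / (g * rho)
h = 24.573 * 1e6 / (9.81 * 975.30)
h = 2568.3 m


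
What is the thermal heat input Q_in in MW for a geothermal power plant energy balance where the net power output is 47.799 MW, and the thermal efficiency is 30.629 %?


Q_in = W_net / (eta / 100)
Q_in = 47.799 / (30.629 / 100)
Q_in = 156.06 MW


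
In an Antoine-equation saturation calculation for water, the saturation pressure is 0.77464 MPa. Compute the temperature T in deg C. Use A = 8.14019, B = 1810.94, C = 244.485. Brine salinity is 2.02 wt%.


T = B / (A - log10(P_sat * 760 / 0.101325)) - C
T = 1810.94 / (8.14019 - log10(0.77464 * 760 / 0.101325)) - 244.485
T = 169.35 deg C


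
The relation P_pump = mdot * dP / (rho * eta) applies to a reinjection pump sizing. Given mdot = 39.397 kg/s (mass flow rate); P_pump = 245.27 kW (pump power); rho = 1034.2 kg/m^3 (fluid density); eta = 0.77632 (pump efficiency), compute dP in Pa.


dP = P_pump * rho * eta / mdot
dP = 245.27 * 1034.2 * 0.77632 / 39.397
dP = 4998.349 kPa
Convert: 4998.349 kPa * 1000.0 = 4.9983e+06 Pa
dP = 4.9983e+06 Pa


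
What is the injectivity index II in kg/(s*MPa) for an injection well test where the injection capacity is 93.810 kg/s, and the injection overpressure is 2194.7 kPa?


II = mdot * 1000 / dP
II = 93.810 * 1000 / 2194.7
II = 42.744 kg/(s*MPa)


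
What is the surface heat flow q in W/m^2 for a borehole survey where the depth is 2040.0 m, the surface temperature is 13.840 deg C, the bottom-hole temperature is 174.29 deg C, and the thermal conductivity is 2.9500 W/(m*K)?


Step 1: grad = (T_d - T_surf)/d * 1000 = (174.29 - 13.84)/2040.0 * 1000 = 78.65196 deg C/km
Step 2: q = k * grad / 1000 = 2.95 * 78.65196 / 1000 = 0.23202 W/m^2
q = 0.23202 W/m^2


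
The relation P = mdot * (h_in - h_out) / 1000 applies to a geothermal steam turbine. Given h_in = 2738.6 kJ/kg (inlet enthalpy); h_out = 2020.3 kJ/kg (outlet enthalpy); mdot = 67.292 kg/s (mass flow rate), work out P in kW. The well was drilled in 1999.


P = mdot * (h_in - h_out) / 1000
P = 67.292 * (2738.6 - 2020.3) / 1000
P = 48.33584 MW
Convert: 48.33584 MW * 1000.0 = 48336 kW
P = 48336 kW


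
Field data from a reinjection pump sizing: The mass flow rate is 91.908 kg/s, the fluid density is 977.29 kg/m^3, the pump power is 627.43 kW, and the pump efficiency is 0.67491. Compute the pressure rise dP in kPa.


dP = P_pump * rho * eta / mdot
dP = 627.43 * 977.29 * 0.67491 / 91.908
dP = 4502.8 kPa


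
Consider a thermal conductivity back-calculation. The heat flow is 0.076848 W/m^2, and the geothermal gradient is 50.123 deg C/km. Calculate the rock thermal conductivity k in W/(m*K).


k = q / (grad / 1000)
k = 0.076848 / (50.123 / 1000)
k = 1.5332 W/(m*K)


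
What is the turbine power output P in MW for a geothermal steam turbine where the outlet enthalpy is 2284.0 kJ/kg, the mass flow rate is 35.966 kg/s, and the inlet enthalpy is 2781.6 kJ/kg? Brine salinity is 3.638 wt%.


P = mdot * (h_in - h_out) / 1000
P = 35.966 * (2781.6 - 2284.0) / 1000
P = 17.897 MW


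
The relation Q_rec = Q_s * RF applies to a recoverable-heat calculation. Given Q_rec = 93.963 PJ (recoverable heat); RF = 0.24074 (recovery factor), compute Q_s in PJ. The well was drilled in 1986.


Q_s = Q_rec / RF
Q_s = 93.963 / 0.24074
Q_s = 390.31 PJ


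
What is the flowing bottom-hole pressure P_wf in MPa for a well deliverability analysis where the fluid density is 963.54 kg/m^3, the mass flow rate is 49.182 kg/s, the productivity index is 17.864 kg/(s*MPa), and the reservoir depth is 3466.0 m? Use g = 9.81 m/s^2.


Step 1: P_i = rho*g*h/1e6 = 963.54*9.81*3466.0/1e6 = 32.76177 MPa
Step 2: P_wf = P_i - mdot/PI = 32.76177 - 49.182/17.864 = 30.009 MPa
P_wf = 30.009 MPa


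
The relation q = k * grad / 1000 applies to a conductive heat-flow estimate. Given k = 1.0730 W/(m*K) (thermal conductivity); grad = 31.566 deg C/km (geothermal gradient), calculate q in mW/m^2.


q = k * grad / 1000
q = 1.0730 * 31.566 / 1000
q = 0.03387032 W/m^2
Convert: 0.03387032 W/m^2 * 1000.0 = 33.870 mW/m^2
q = 33.870 mW/m^2


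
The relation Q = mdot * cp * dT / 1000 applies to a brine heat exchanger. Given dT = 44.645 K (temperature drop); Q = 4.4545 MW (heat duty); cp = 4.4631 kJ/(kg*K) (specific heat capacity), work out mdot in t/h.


mdot = Q * 1000 / (cp * dT)
mdot = 4.4545 * 1000 / (4.4631 * 44.645)
mdot = 22.35576 kg/s
Convert: 22.35576 kg/s * 3.6 = 80.481 t/h
mdot = 80.481 t/h


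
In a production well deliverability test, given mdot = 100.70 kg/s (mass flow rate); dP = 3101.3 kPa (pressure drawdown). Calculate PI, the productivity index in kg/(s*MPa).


PI = mdot * 1000 / dP
PI = 100.70 * 1000 / 3101.3
PI = 32.470 kg/(s*MPa)


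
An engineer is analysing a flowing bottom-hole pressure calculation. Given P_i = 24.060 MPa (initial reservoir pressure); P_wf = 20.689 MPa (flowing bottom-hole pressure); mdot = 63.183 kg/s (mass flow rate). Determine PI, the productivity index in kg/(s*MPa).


PI = mdot / (P_i - P_wf)
PI = 63.183 / (24.060 - 20.689)
PI = 18.743 kg/(s*MPa)


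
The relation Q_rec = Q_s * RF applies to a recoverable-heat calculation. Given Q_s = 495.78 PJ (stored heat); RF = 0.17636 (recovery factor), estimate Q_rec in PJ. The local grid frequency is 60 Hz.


Q_rec = Q_s * RF
Q_rec = 495.78 * 0.17636
Q_rec = 87.436 PJ


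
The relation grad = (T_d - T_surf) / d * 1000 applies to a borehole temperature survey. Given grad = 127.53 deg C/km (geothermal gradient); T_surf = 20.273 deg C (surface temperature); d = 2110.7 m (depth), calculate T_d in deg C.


T_d = T_surf + grad * d / 1000
T_d = 20.273 + 127.53 * 2110.7 / 1000
T_d = 289.45 deg C


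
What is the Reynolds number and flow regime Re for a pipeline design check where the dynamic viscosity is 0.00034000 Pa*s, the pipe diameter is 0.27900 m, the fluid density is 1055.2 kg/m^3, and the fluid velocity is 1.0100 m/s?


Step 1: Re = rho*vel*D/mu = 1055.2*1.01*0.279/0.00034 = 8.7454e+05
Step 2: Re = 8.7454e+05 > 4000, so flow is turbulent.
Re = 8.7454e+05 (turbulent)


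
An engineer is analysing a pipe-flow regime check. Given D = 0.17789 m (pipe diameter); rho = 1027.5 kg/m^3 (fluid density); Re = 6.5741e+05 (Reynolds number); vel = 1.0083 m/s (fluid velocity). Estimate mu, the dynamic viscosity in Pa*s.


mu = rho * vel * D / Re
mu = 1027.5 * 1.0083 * 0.17789 / 6.5741e+05
mu = 0.00028034 Pa*s


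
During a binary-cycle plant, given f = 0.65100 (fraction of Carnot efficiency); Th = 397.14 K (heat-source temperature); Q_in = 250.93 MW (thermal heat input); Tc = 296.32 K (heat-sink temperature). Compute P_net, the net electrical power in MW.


Step 1: eta = (1 - Tc/Th)*f = (1 - 296.32/397.14)*0.651 = 0.1652662
Step 2: P_net = eta * Q_in = 0.1652662 * 250.93 = 41.470 MW
P_net = 41.470 MW


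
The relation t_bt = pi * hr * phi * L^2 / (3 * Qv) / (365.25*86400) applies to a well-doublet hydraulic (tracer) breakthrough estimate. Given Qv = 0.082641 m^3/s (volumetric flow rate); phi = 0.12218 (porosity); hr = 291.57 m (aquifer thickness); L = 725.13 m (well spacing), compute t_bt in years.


t_bt = pi * hr * phi * L^2 / (3 * Qv) / (365.25*86400)
t_bt = pi * 291.57 * 0.12218 * 725.13^2 / (3 * 0.082641) / (365.25*86400)
t_bt = 7.5215 years


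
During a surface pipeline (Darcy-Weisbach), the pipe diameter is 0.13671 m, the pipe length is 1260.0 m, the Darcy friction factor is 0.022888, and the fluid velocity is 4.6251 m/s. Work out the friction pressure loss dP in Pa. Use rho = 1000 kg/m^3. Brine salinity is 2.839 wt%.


dP = f * (L/D) * (rho*vel^2/2) / 1000
dP = 0.022888 * (1260.0/0.13671) * (1000*4.6251^2/2) / 1000
dP = 2256.266 kPa
Convert: 2256.266 kPa * 1000.0 = 2.2563e+06 Pa
dP = 2.2563e+06 Pa


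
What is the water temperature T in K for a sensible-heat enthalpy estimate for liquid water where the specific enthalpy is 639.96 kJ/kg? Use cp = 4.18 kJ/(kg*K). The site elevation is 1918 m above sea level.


T = h / cp
T = 639.96 / 4.18
T = 153.1005 deg C
Convert to K: 153.1005 + 273.15 = 426.25 K
T = 426.25 K


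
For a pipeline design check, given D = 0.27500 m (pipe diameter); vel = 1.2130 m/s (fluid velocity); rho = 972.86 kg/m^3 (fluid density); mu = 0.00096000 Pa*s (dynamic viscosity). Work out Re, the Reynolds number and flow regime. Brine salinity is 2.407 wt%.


Step 1: Re = rho*vel*D/mu = 972.86*1.213*0.275/0.00096 = 3.3804e+05
Step 2: Re = 3.3804e+05 > 4000, so flow is turbulent.
Re = 3.3804e+05 (turbulent)


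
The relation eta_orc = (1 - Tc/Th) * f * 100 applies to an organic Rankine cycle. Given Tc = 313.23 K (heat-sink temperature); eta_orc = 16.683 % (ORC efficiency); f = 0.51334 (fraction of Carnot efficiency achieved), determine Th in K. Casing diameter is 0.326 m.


Th = Tc / (1 - (eta_orc/100)/f)
Th = 313.23 / (1 - (16.683/100)/0.51334)
Th = 464.04 K


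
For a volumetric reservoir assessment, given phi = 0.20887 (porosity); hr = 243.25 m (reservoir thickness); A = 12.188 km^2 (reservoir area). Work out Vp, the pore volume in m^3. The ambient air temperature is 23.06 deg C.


Vp = A * 1e6 * hr * phi
Vp = 12.188 * 1e6 * 243.25 * 0.20887
Vp = 6.1924e+08 m^3


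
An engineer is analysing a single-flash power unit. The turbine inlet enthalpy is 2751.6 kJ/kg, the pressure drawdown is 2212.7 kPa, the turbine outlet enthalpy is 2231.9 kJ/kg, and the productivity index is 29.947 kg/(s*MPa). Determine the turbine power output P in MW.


Step 1: mdot = PI * dP / 1000 = 29.947 * 2212.7 / 1000 = 66.26373 kg/s
Step 2: P = mdot*(h_in - h_out)/1000 = 66.26373*(2751.6 - 2231.9)/1000 = 34.437 MW
P = 34.437 MW


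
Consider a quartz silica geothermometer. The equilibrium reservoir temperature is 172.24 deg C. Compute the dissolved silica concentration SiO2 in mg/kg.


SiO2 = 10^(5.19 - 1309/(T_eq + 273.15))
SiO2 = 10^(5.19 - 1309/(172.24 + 273.15))
SiO2 = 178.24 mg/kg


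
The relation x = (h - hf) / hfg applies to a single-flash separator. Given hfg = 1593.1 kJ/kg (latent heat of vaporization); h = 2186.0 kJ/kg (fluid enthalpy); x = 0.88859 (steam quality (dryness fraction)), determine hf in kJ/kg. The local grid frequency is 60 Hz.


hf = h - x * hfg
hf = 2186.0 - 0.88859 * 1593.1
hf = 770.39 kJ/kg


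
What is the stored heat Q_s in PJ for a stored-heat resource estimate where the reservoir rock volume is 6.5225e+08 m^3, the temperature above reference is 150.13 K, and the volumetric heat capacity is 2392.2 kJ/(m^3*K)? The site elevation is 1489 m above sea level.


Q_s = Vr * rhoc * dT / 1e12
Q_s = 6.5225e+08 * 2392.2 * 150.13 / 1e12
Q_s = 234.25 PJ


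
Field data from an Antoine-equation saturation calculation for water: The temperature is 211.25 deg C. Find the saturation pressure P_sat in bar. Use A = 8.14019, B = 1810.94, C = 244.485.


P_sat = 10^(A - B/(C + T)) / 760 * 0.101325
P_sat = 10^(8.14019 - 1810.94/(244.485 + 211.25)) / 760 * 0.101325
P_sat = 1.956249 MPa
Convert: 1.956249 MPa * 10.0 = 19.562 bar
P_sat = 19.562 bar


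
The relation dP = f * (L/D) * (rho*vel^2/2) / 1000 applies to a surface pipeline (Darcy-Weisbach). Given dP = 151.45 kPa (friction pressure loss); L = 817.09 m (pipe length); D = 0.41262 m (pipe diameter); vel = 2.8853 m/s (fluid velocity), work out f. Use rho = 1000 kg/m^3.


f = dP*1000 / ((L/D)*(rho*vel^2/2))
f = 151.45*1000 / ((817.09/0.41262)*(1000*2.8853^2/2))
f = 0.018374


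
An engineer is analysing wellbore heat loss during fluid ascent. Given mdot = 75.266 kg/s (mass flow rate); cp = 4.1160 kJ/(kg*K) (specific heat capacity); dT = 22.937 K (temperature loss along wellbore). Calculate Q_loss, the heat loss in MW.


Q_loss = mdot * cp * dT
Q_loss = 75.266 * 4.1160 * 22.937
Q_loss = 7105.765 kW
Convert: 7105.765 kW * 0.001 = 7.1058 MW
Q_loss = 7.1058 MW


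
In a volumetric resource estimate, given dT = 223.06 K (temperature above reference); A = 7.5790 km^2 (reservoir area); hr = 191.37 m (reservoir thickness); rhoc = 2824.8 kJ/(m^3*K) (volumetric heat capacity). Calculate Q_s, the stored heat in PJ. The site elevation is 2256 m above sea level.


Step 1: Vr = A*1e6*hr = 7.579*1e6*191.37 = 1.450393e+09 m^3
Step 2: Q_s = Vr*rhoc*dT/1e12 = 1.450393e+09*2824.8*223.06/1e12 = 913.89 PJ
Q_s = 913.89 PJ


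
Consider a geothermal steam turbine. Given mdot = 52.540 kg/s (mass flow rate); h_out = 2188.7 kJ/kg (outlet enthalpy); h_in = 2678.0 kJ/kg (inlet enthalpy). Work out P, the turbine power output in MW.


P = mdot * (h_in - h_out) / 1000
P = 52.540 * (2678.0 - 2188.7) / 1000
P = 25.708 MW


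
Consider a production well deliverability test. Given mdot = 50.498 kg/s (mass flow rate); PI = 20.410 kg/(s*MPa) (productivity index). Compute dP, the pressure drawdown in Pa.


dP = mdot * 1000 / PI
dP = 50.498 * 1000 / 20.410
dP = 2474.179 kPa
Convert: 2474.179 kPa * 1000.0 = 2.4742e+06 Pa
dP = 2.4742e+06 Pa


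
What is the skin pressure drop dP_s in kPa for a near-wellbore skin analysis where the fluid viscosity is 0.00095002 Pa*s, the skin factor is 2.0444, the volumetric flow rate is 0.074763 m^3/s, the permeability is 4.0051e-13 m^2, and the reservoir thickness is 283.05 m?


dP_s = S * q * mu / (2*pi*k*hr) / 1000
dP_s = 2.0444 * 0.074763 * 0.00095002 / (2*pi*4.0051e-13*283.05) / 1000
dP_s = 203.86 kPa


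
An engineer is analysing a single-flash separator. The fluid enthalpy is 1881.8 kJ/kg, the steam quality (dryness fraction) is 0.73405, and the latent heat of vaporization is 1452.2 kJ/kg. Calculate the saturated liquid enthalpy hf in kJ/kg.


hf = h - x * hfg
hf = 1881.8 - 0.73405 * 1452.2
hf = 815.81 kJ/kg


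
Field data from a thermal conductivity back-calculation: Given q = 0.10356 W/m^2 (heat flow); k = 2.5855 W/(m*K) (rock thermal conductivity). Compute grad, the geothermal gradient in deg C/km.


grad = q / k * 1000
grad = 0.10356 / 2.5855 * 1000
grad = 40.054 deg C/km


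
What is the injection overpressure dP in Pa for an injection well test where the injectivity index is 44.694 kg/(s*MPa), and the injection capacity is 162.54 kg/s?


dP = mdot * 1000 / II
dP = 162.54 * 1000 / 44.694
dP = 3636.730 kPa
Convert: 3636.730 kPa * 1000.0 = 3.6367e+06 Pa
dP = 3.6367e+06 Pa


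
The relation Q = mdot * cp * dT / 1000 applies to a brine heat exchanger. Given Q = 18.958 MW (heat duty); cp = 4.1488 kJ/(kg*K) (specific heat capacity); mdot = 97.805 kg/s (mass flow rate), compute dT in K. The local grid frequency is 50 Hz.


dT = Q * 1000 / (mdot * cp)
dT = 18.958 * 1000 / (97.805 * 4.1488)
dT = 46.721 K


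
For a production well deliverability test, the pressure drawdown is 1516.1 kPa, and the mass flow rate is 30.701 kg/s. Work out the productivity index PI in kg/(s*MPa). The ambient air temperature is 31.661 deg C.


PI = mdot * 1000 / dP
PI = 30.701 * 1000 / 1516.1
PI = 20.250 kg/(s*MPa)


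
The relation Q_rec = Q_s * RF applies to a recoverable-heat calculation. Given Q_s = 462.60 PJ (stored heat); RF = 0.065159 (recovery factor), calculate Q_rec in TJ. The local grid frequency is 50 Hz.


Q_rec = Q_s * RF
Q_rec = 462.60 * 0.065159
Q_rec = 30.14255 PJ
Convert: 30.14255 PJ * 1000.0 = 30143 TJ
Q_rec = 30143 TJ


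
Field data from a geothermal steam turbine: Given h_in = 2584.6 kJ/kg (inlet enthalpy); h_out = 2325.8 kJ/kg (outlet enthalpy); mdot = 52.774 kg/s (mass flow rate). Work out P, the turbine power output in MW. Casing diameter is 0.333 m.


P = mdot * (h_in - h_out) / 1000
P = 52.774 * (2584.6 - 2325.8) / 1000
P = 13.658 MW


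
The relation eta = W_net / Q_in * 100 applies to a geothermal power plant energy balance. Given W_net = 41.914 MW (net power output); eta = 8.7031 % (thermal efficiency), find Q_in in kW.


Q_in = W_net / (eta / 100)
Q_in = 41.914 / (8.7031 / 100)
Q_in = 481.5985 MW
Convert: 481.5985 MW * 1000.0 = 4.8160e+05 kW
Q_in = 4.8160e+05 kW


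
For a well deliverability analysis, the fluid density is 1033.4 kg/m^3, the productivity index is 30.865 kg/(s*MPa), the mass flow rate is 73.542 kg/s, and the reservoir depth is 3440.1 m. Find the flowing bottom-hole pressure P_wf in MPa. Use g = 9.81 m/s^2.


Step 1: P_i = rho*g*h/1e6 = 1033.4*9.81*3440.1/1e6 = 34.87454 MPa
Step 2: P_wf = P_i - mdot/PI = 34.87454 - 73.542/30.865 = 32.492 MPa
P_wf = 32.492 MPa


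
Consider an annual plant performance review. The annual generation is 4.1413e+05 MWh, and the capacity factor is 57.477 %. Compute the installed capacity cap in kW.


cap = E_a / (CF/100 * 8760)
cap = 4.1413e+05 / (57.477/100 * 8760)
cap = 82.25049 MW
Convert: 82.25049 MW * 1000.0 = 82250 kW
cap = 82250 kW


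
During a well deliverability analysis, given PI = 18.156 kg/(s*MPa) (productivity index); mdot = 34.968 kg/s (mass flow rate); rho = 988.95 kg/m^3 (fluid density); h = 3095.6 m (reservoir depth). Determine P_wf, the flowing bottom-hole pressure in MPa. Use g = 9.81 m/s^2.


Step 1: P_i = rho*g*h/1e6 = 988.95*9.81*3095.6/1e6 = 30.03227 MPa
Step 2: P_wf = P_i - mdot/PI = 30.03227 - 34.968/18.156 = 28.106 MPa
P_wf = 28.106 MPa


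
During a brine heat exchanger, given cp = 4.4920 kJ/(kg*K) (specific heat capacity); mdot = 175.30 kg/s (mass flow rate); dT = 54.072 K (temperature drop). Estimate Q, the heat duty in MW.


Q = mdot * cp * dT / 1000
Q = 175.30 * 4.4920 * 54.072 / 1000
Q = 42.579 MW


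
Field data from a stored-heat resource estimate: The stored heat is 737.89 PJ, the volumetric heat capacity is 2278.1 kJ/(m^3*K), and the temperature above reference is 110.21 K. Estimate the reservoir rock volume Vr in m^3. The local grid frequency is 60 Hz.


Vr = Q_s * 1e12 / (rhoc * dT)
Vr = 737.89 * 1e12 / (2278.1 * 110.21)
Vr = 2.9390e+09 m^3


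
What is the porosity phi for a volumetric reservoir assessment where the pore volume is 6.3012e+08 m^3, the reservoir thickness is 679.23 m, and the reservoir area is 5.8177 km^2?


phi = Vp / (A * 1e6 * hr)
phi = 6.3012e+08 / (5.8177 * 1e6 * 679.23)
phi = 0.15946


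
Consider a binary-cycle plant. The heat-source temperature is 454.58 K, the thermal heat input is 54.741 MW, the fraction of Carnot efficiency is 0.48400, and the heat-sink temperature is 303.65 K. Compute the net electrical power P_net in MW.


Step 1: eta = (1 - Tc/Th)*f = (1 - 303.65/454.58)*0.484 = 0.1606981
Step 2: P_net = eta * Q_in = 0.1606981 * 54.741 = 8.7968 MW
P_net = 8.7968 MW
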